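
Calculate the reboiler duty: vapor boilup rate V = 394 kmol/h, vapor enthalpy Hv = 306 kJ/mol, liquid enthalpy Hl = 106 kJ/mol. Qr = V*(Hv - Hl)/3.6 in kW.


Qr = 394 * (306 - 106) / 3.6 = 394 * 200 / 3.6 = 21890

21890 kW


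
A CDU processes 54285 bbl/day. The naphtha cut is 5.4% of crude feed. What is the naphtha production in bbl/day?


Crude throughput = 54285 bbl/day
Fraction yield = 5.4%
yield = throughput * fraction / 100
yield = 54285 * 5.4 / 100 = 2931.39

2931.39 bbl/day


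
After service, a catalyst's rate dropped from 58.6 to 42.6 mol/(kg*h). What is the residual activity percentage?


Activity (%) = (rate_used / rate_fresh) * 100
rate_used = 42.6, rate_fresh = 58.6
= (42.6 / 58.6) * 100
= 0.7270 * 100 = 72.70

72.70 %


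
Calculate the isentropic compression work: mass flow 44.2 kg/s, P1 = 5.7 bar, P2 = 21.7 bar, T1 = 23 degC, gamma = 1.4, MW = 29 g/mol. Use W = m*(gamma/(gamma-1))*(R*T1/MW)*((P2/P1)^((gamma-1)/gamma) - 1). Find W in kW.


Isentropic work: W = m*(gamma/(gamma-1))*(R*T1/MW)*((P2/P1)^((gamma-1)/gamma) - 1)
T1 = 23 + 273.15 = 296.15 K
Pressure ratio = 21.7 / 5.7 = 3.80702
Exponent = (1.4 - 1)/1.4 = 0.285714
(P2/P1)^exp - 1 = 3.80702^0.285714 - 1 = 0.465147
W = 44.2 * 1.4 / 0.4 * 8.314 * 296.15 / 29 * 0.465147 = 6109

6109 kW


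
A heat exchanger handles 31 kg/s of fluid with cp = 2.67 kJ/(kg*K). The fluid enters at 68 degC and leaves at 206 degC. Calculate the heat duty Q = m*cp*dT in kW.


Q = m_dot * cp * delta_T
delta_T = 206 - 68 = 138 K
Q = 31 * 2.67 * 138
= 82.77 * 138
= 11422.26 kW

11422.26 kW


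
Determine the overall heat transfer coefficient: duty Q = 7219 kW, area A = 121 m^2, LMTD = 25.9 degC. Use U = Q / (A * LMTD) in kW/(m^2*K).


From Q = U*A*LMTD, U = Q / (A * LMTD)
U = 7219 / (121 * 25.9) = 7219 / 3133.9 = 2.304

2.304 kW/(m^2*K)


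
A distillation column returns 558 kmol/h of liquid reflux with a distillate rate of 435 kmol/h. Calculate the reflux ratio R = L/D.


Reflux ratio definition: R = L / D (liquid returned / distillate withdrawn)
L = 558 kmol/h, D = 435 kmol/h
R = 558 / 435 = 1.283

1.283


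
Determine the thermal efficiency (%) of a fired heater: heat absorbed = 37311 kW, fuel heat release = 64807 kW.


Furnace efficiency = Q_absorbed / Q_fuel * 100
= 37311 / 64807 * 100 = 57.57

57.57 %


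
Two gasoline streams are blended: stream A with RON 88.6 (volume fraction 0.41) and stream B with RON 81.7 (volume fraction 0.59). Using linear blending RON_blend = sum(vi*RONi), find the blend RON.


Linear blending: RON_blend = sum(vi * RONi)
Contribution 1: 0.41 * 88.6 = 36.326
Contribution 2: 0.59 * 81.7 = 48.203
RON_blend = 36.326 + 48.203 = 84.529

84.529


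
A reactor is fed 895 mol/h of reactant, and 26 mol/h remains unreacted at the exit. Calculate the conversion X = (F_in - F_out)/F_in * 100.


X = (F_in - F_out) / F_in * 100
Moles reacted = 895 - 26 = 869
X = 869 / 895 * 100
= 0.9709 * 100
= 97.09 %

97.09 %


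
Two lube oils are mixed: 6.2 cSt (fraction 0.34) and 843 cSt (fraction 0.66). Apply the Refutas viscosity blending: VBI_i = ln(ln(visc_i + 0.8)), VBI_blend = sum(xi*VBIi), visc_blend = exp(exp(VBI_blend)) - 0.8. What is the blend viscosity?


Refutas method: VBN_i = 14.534*ln(ln(visc_i + 0.8)) + 10.975, blended linearly by mass fraction; since VBN is linear in VBI_i = ln(ln(visc_i + 0.8)) and the fractions sum to 1, blend VBI directly: visc = exp(exp(VBI_blend)) - 0.8
VBI_1 = ln(ln(6.2 + 0.8)) = 0.66573
VBI_2 = ln(ln(843 + 0.8)) = 1.90775
VBI_blend = 0.34 * 0.66573 + 0.66 * 1.90775 = 1.48546
visc_blend = exp(exp(1.48546)) - 0.8 = 82.05

82.05 cSt


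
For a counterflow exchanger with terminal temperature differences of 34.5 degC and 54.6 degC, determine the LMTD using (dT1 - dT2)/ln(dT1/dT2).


LMTD = (dT1 - dT2) / ln(dT1/dT2)
= (34.5 - 54.6) / ln(34.5 / 54.6) = -20.1 / -0.459075 = 43.78

43.78 degC


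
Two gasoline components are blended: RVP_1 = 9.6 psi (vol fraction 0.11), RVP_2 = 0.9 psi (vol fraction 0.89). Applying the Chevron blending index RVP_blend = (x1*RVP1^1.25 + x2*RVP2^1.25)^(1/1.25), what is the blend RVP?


Chevron index: RVP_blend = (sum xi*RVPi^1.25)^(1/1.25)
RVP^1.25 terms: 0.11 * 9.6^1.25 + 0.89 * 0.9^1.25 = 2.63897
RVP_blend = 2.63897^(1/1.25) = 2.173

2.173 psi


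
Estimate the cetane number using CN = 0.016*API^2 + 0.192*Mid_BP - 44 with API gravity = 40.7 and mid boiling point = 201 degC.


CN = 0.016 * 40.7^2 + 0.192 * 201 - 44
CN = 26.50384 + 38.592 - 44 = 21.09584

21.09584


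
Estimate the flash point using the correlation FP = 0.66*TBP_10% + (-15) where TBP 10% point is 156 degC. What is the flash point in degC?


FP = 0.66 * 156 + (-15) = 87.96

87.96 degC


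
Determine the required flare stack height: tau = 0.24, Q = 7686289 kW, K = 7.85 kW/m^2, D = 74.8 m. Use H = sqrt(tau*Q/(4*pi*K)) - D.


tau*Q/(4*pi*K) = 0.24 * 7686289 / (4 * pi * 7.85) = 18700.3
sqrt(18700.3) = 136.749
H = 136.749 - 74.8 = 61.95

61.95 m


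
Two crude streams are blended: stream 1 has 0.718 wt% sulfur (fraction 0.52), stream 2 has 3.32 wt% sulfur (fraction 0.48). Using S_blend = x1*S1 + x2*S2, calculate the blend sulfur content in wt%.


Linear sulfur blending: S_blend = x1*S1 + x2*S2
Contribution 1: 0.52 * 0.718 = 0.37336 wt%
Contribution 2: 0.48 * 3.32 = 1.5936 wt%
S_blend = 0.37336 + 1.5936 = 1.96696

1.96696 wt%


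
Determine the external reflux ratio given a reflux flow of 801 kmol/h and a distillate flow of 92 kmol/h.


Reflux ratio definition: R = L / D (liquid returned / distillate withdrawn)
L = 801 kmol/h, D = 92 kmol/h
R = 801 / 92 = 8.707

8.707


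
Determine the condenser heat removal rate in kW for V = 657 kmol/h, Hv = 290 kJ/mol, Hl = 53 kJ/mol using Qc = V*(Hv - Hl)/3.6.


Qc = 657 * (290 - 53) / 3.6 = 657 * 237 / 3.6 = 43250

43250 kW


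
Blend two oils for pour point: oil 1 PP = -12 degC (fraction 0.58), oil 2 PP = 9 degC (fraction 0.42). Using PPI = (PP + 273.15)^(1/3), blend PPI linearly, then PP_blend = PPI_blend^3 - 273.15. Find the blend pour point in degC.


PPI_1 = (-12 + 273.15)^(1/3) = 6.391901
PPI_2 = (9 + 273.15)^(1/3) = 6.558835
PPI_blend = 0.58 * 6.391901 + 0.42 * 6.558835 = 6.462013
PP_blend = 6.462013^3 - 273.15 = 269.8382 - 273.15 = -3.31

-3.31 degC


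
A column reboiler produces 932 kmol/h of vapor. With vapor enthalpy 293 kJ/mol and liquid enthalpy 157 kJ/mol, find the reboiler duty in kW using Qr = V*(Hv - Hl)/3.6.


Qr = 932 * (293 - 157) / 3.6 = 932 * 136 / 3.6 = 35210

35210 kW


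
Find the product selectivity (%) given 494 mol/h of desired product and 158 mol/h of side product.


Selectivity = desired / (desired + undesired) * 100
Total products = 494 + 158 = 652 mol/h
S = 494 / 652 * 100
= 0.7577 * 100
= 75.77 %

75.77 %


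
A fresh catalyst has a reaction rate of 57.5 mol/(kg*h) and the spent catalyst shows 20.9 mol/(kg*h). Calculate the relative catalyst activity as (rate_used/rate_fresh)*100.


Activity (%) = (rate_used / rate_fresh) * 100
rate_used = 20.9, rate_fresh = 57.5
= (20.9 / 57.5) * 100
= 0.3635 * 100 = 36.35

36.35 %


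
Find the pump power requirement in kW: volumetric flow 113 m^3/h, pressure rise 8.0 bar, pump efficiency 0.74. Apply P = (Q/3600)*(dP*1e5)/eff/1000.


Q = 113 / 3600 = 0.0313889 m^3/s
P = 0.0313889 * (8.0 * 1e5) / 0.74 / 1000 = 33.93

33.93 kW


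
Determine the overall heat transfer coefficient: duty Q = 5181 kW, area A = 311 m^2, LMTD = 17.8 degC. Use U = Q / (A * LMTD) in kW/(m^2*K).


From Q = U*A*LMTD, U = Q / (A * LMTD)
U = 5181 / (311 * 17.8) = 5181 / 5535.8 = 0.9359

0.9359 kW/(m^2*K)


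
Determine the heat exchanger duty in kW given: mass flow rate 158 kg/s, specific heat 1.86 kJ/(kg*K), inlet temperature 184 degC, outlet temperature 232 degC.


Q = m_dot * cp * delta_T
delta_T = 232 - 184 = 48 K
Q = 158 * 1.86 * 48
= 293.88 * 48
= 14106.24 kW

14106.24 kW


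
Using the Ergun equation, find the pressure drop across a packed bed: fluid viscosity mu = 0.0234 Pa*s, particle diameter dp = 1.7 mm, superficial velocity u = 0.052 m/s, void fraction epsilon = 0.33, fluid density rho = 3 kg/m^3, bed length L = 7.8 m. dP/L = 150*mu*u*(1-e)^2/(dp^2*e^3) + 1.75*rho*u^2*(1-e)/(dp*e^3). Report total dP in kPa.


dp = 1.7 mm = 0.0017 m
Viscous term = 150*0.0234*0.052*(1-0.33)^2 / (0.0017^2*0.33^3) = 788897
Inertial term = 1.75*3*0.052^2*(1-0.33) / (0.0017*0.33^3) = 155.686
dP/L = 788897 + 155.686 = 789053 Pa/m
dP = 789053 * 7.8 / 1000 = 6155 kPa

6155 kPa


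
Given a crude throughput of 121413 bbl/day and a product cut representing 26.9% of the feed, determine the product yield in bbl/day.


Crude throughput = 121413 bbl/day
Fraction yield = 26.9%
yield = throughput * fraction / 100
yield = 121413 * 26.9 / 100 = 32660.097

32660.097 bbl/day


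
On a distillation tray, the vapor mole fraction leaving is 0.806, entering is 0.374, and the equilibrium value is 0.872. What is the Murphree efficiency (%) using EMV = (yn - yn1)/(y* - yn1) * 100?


Murphree vapor efficiency: EMV = (y_n - y_(n-1)) / (y*_n - y_(n-1)) * 100
EMV = (0.806 - 0.374) / (0.872 - 0.374) * 100 = 0.432 / 0.498 * 100 = 86.75

86.75 %


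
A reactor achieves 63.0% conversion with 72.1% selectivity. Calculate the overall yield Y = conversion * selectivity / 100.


Overall yield = conversion (%) * selectivity (%) / 100
Conversion = 63.0%, Selectivity = 72.1%
Y = 63.0 * 72.1 / 100
= 45.423 %

45.423 %


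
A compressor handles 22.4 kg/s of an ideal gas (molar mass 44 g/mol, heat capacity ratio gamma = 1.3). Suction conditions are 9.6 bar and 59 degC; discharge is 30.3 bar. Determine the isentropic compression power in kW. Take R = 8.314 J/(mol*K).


Isentropic work: W = m*(gamma/(gamma-1))*(R*T1/MW)*((P2/P1)^((gamma-1)/gamma) - 1)
T1 = 59 + 273.15 = 332.15 K
Pressure ratio = 30.3 / 9.6 = 3.15625
Exponent = (1.3 - 1)/1.3 = 0.230769
(P2/P1)^exp - 1 = 3.15625^0.230769 - 1 = 0.303747
W = 22.4 * 1.3 / 0.3 * 8.314 * 332.15 / 44 * 0.303747 = 1850

1850 kW


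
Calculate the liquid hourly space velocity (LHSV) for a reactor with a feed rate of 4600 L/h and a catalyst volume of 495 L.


LHSV = volumetric feed rate / catalyst volume
= 4600 L/h / 495 L
= 9.293 h^-1

9.293 h^-1


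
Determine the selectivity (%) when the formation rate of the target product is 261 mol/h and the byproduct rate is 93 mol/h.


Selectivity = desired / (desired + undesired) * 100
Total products = 261 + 93 = 354 mol/h
S = 261 / 354 * 100
= 0.7373 * 100
= 73.73 %

73.73 %


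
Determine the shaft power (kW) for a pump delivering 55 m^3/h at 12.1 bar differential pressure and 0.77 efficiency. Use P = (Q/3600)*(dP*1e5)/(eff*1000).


Q = 55 / 3600 = 0.0152778 m^3/s
P = 0.0152778 * (12.1 * 1e5) / 0.77 / 1000 = 24.01

24.01 kW


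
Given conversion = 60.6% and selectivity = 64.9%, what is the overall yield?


Overall yield = conversion (%) * selectivity (%) / 100
Conversion = 60.6%, Selectivity = 64.9%
Y = 60.6 * 64.9 / 100
= 39.3294 %

39.3294 %


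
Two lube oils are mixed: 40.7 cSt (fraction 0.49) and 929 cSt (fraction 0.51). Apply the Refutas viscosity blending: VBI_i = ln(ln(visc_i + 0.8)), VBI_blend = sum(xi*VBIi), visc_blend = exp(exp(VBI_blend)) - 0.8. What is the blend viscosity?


Refutas method: VBN_i = 14.534*ln(ln(visc_i + 0.8)) + 10.975, blended linearly by mass fraction; since VBN is linear in VBI_i = ln(ln(visc_i + 0.8)) and the fractions sum to 1, blend VBI directly: visc = exp(exp(VBI_blend)) - 0.8
VBI_1 = ln(ln(40.7 + 0.8)) = 1.31525
VBI_2 = ln(ln(929 + 0.8)) = 1.92205
VBI_blend = 0.49 * 1.31525 + 0.51 * 1.92205 = 1.62472
visc_blend = exp(exp(1.62472)) - 0.8 = 159.5

159.5 cSt


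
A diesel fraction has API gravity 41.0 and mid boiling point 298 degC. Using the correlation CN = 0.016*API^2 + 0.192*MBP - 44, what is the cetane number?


CN = 0.016 * 41.0^2 + 0.192 * 298 - 44
CN = 26.896 + 57.216 - 44 = 40.112

40.112


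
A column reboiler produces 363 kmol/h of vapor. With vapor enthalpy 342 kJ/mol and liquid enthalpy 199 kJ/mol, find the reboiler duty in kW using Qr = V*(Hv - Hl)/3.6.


Qr = 363 * (342 - 199) / 3.6 = 363 * 143 / 3.6 = 14420

14420 kW


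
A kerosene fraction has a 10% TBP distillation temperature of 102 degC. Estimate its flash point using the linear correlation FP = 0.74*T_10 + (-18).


FP = 0.74 * 102 + (-18) = 57.48

57.48 degC


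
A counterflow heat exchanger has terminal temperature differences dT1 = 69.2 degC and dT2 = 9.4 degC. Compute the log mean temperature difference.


LMTD = (dT1 - dT2) / ln(dT1/dT2)
= (69.2 - 9.4) / ln(69.2 / 9.4) = 59.8 / 1.99629 = 29.96

29.96 degC


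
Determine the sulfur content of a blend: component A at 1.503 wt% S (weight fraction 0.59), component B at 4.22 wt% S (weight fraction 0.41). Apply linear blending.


Linear sulfur blending: S_blend = x1*S1 + x2*S2
Contribution 1: 0.59 * 1.503 = 0.88677 wt%
Contribution 2: 0.41 * 4.22 = 1.7302 wt%
S_blend = 0.88677 + 1.7302 = 2.61697

2.61697 wt%


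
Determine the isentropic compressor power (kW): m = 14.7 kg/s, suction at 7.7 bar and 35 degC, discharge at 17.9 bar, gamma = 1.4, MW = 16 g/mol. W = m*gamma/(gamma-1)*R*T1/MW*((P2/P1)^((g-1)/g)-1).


Isentropic work: W = m*(gamma/(gamma-1))*(R*T1/MW)*((P2/P1)^((gamma-1)/gamma) - 1)
T1 = 35 + 273.15 = 308.15 K
Pressure ratio = 17.9 / 7.7 = 2.32468
Exponent = (1.4 - 1)/1.4 = 0.285714
(P2/P1)^exp - 1 = 2.32468^0.285714 - 1 = 0.272551
W = 14.7 * 1.4 / 0.4 * 8.314 * 308.15 / 16 * 0.272551 = 2245

2245 kW


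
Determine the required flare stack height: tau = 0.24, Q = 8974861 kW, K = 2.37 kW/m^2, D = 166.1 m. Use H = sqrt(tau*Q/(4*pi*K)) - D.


tau*Q/(4*pi*K) = 0.24 * 8974861 / (4 * pi * 2.37) = 72323.7
sqrt(72323.7) = 268.931
H = 268.931 - 166.1 = 102.8

102.8 m


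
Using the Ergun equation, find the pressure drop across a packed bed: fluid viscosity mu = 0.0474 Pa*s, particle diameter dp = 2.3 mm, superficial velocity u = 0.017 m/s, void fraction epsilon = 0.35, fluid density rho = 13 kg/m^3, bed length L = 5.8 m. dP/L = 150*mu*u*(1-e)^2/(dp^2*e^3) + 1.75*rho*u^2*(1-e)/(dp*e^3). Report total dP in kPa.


dp = 2.3 mm = 0.0023 m
Viscous term = 150*0.0474*0.017*(1-0.35)^2 / (0.0023^2*0.35^3) = 225157
Inertial term = 1.75*13*0.017^2*(1-0.35) / (0.0023*0.35^3) = 43.3372
dP/L = 225157 + 43.3372 = 225200 Pa/m
dP = 225200 * 5.8 / 1000 = 1306 kPa

1306 kPa


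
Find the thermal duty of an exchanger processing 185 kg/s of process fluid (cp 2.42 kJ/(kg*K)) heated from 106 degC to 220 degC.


Q = m_dot * cp * delta_T
delta_T = 220 - 106 = 114 K
Q = 185 * 2.42 * 114
= 447.7 * 114
= 51037.8 kW

51037.8 kW


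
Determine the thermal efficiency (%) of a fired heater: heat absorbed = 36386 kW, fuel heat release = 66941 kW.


Furnace efficiency = Q_absorbed / Q_fuel * 100
= 36386 / 66941 * 100 = 54.36

54.36 %


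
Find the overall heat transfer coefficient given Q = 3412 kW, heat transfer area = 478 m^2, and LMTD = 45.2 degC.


From Q = U*A*LMTD, U = Q / (A * LMTD)
U = 3412 / (478 * 45.2) = 3412 / 21605.6 = 0.1579

0.1579 kW/(m^2*K)


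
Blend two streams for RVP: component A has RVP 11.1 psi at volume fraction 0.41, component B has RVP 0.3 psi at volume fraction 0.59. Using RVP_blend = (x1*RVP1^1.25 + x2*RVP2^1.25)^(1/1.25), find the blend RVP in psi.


Chevron index: RVP_blend = (sum xi*RVPi^1.25)^(1/1.25)
RVP^1.25 terms: 0.41 * 11.1^1.25 + 0.59 * 0.3^1.25 = 8.43787
RVP_blend = 8.43787^(1/1.25) = 5.508

5.508 psi


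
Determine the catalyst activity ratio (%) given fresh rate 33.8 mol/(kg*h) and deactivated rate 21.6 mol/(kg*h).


Activity (%) = (rate_used / rate_fresh) * 100
rate_used = 21.6, rate_fresh = 33.8
= (21.6 / 33.8) * 100
= 0.6391 * 100 = 63.91

63.91 %


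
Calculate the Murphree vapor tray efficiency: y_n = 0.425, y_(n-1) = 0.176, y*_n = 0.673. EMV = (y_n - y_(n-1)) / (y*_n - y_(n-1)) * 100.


Murphree vapor efficiency: EMV = (y_n - y_(n-1)) / (y*_n - y_(n-1)) * 100
EMV = (0.425 - 0.176) / (0.673 - 0.176) * 100 = 0.249 / 0.497 * 100 = 50.10

50.10 %


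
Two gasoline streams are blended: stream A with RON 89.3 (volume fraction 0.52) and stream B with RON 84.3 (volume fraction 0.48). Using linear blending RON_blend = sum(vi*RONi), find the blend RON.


Linear blending: RON_blend = sum(vi * RONi)
Contribution 1: 0.52 * 89.3 = 46.436
Contribution 2: 0.48 * 84.3 = 40.464
RON_blend = 46.436 + 40.464 = 86.9

86.9


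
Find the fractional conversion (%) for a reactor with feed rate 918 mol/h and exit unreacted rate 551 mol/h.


X = (F_in - F_out) / F_in * 100
Moles reacted = 918 - 551 = 367
X = 367 / 918 * 100
= 0.3998 * 100
= 39.98 %

39.98 %


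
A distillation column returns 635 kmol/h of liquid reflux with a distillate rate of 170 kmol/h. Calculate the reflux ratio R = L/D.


Reflux ratio definition: R = L / D (liquid returned / distillate withdrawn)
L = 635 kmol/h, D = 170 kmol/h
R = 635 / 170 = 3.735

3.735


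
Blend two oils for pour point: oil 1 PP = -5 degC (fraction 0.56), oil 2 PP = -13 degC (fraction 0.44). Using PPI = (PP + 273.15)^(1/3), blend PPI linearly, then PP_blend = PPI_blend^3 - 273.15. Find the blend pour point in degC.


PPI_1 = (-5 + 273.15)^(1/3) = 6.448508
PPI_2 = (-13 + 273.15)^(1/3) = 6.383731
PPI_blend = 0.56 * 6.448508 + 0.44 * 6.383731 = 6.420006
PP_blend = 6.420006^3 - 273.15 = 264.61 - 273.15 = -8.54

-8.54 degC


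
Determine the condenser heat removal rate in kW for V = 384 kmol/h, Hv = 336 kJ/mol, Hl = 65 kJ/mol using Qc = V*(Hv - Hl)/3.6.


Qc = 384 * (336 - 65) / 3.6 = 384 * 271 / 3.6 = 28910

28910 kW


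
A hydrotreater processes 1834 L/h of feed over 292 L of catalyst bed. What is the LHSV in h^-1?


LHSV = volumetric feed rate / catalyst volume
= 1834 L/h / 292 L
= 6.281 h^-1

6.281 h^-1


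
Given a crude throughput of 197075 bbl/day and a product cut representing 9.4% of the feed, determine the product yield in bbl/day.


Crude throughput = 197075 bbl/day
Fraction yield = 9.4%
yield = throughput * fraction / 100
yield = 197075 * 9.4 / 100 = 18525.05

18525.05 bbl/day


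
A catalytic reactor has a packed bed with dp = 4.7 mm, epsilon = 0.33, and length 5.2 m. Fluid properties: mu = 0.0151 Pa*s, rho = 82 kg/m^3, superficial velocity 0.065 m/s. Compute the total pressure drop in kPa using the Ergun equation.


dp = 4.7 mm = 0.0047 m
Viscous term = 150*0.0151*0.065*(1-0.33)^2 / (0.0047^2*0.33^3) = 83251.8
Inertial term = 1.75*82*0.065^2*(1-0.33) / (0.0047*0.33^3) = 2404.99
dP/L = 83251.8 + 2404.99 = 85656.8 Pa/m
dP = 85656.8 * 5.2 / 1000 = 445.4 kPa

445.4 kPa


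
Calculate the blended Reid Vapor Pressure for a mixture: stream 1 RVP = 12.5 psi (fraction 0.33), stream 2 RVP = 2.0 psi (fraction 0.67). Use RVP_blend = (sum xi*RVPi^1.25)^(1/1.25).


Chevron index: RVP_blend = (sum xi*RVPi^1.25)^(1/1.25)
RVP^1.25 terms: 0.33 * 12.5^1.25 + 0.67 * 2.0^1.25 = 9.34978
RVP_blend = 9.34978^(1/1.25) = 5.979

5.979 psi


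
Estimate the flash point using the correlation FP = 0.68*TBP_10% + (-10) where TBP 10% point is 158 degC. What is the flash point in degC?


FP = 0.68 * 158 + (-10) = 97.44

97.44 degC


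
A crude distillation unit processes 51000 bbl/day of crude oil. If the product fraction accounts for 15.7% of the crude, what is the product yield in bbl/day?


Crude throughput = 51000 bbl/day
Fraction yield = 15.7%
yield = throughput * fraction / 100
yield = 51000 * 15.7 / 100 = 8007

8007 bbl/day


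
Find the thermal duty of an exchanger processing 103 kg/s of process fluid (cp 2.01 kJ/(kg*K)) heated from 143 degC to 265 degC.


Q = m_dot * cp * delta_T
delta_T = 265 - 143 = 122 K
Q = 103 * 2.01 * 122
= 207.03 * 122
= 25257.66 kW

25257.66 kW


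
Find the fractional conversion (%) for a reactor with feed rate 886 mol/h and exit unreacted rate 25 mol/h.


X = (F_in - F_out) / F_in * 100
Moles reacted = 886 - 25 = 861
X = 861 / 886 * 100
= 0.9718 * 100
= 97.18 %

97.18 %


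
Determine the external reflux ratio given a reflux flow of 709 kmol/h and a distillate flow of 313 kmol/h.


Reflux ratio definition: R = L / D (liquid returned / distillate withdrawn)
L = 709 kmol/h, D = 313 kmol/h
R = 709 / 313 = 2.265

2.265


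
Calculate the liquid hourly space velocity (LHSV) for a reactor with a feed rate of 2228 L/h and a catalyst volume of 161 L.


LHSV = volumetric feed rate / catalyst volume
= 2228 L/h / 161 L
= 13.84 h^-1

13.84 h^-1


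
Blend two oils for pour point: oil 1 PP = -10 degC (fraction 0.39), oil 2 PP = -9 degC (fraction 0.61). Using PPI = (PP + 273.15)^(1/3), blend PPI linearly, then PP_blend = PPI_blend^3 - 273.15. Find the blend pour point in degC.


PPI_1 = (-10 + 273.15)^(1/3) = 6.408176
PPI_2 = (-9 + 273.15)^(1/3) = 6.416283
PPI_blend = 0.39 * 6.408176 + 0.61 * 6.416283 = 6.413121
PP_blend = 6.413121^3 - 273.15 = 263.7596 - 273.15 = -9.39

-9.39 degC


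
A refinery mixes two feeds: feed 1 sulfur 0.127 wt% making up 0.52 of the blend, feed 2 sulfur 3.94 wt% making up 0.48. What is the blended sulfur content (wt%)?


Linear sulfur blending: S_blend = x1*S1 + x2*S2
Contribution 1: 0.52 * 0.127 = 0.06604 wt%
Contribution 2: 0.48 * 3.94 = 1.8912 wt%
S_blend = 0.06604 + 1.8912 = 1.95724

1.95724 wt%


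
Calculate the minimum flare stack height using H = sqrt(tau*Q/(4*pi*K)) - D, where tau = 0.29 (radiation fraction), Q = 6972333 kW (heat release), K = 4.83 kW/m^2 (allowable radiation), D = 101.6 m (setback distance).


tau*Q/(4*pi*K) = 0.29 * 6972333 / (4 * pi * 4.83) = 33313.4
sqrt(33313.4) = 182.52
H = 182.52 - 101.6 = 80.92

80.92 m


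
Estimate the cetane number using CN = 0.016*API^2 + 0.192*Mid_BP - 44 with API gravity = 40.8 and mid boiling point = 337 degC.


CN = 0.016 * 40.8^2 + 0.192 * 337 - 44
CN = 26.63424 + 64.704 - 44 = 47.33824

47.33824


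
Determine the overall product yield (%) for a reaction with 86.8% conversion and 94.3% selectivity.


Overall yield = conversion (%) * selectivity (%) / 100
Conversion = 86.8%, Selectivity = 94.3%
Y = 86.8 * 94.3 / 100
= 81.8524 %

81.8524 %


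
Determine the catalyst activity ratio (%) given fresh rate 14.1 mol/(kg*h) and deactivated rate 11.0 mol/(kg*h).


Activity (%) = (rate_used / rate_fresh) * 100
rate_used = 11.0, rate_fresh = 14.1
= (11.0 / 14.1) * 100
= 0.7801 * 100 = 78.01

78.01 %


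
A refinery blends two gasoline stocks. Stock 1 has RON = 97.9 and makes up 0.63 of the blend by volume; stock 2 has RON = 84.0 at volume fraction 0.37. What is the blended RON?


Linear blending: RON_blend = sum(vi * RONi)
Contribution 1: 0.63 * 97.9 = 61.677
Contribution 2: 0.37 * 84.0 = 31.08
RON_blend = 61.677 + 31.08 = 92.757

92.757


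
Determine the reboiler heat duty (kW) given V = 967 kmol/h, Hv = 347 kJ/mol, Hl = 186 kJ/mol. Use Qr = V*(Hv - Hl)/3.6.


Qr = 967 * (347 - 186) / 3.6 = 967 * 161 / 3.6 = 43250

43250 kW


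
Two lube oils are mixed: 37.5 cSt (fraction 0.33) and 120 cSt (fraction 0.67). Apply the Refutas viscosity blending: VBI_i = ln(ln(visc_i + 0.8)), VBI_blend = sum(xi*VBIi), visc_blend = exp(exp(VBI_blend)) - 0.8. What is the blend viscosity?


Refutas method: VBN_i = 14.534*ln(ln(visc_i + 0.8)) + 10.975, blended linearly by mass fraction; since VBN is linear in VBI_i = ln(ln(visc_i + 0.8)) and the fractions sum to 1, blend VBI directly: visc = exp(exp(VBI_blend)) - 0.8
VBI_1 = ln(ln(37.5 + 0.8)) = 1.29348
VBI_2 = ln(ln(120 + 0.8)) = 1.56739
VBI_blend = 0.33 * 1.29348 + 0.67 * 1.56739 = 1.477
visc_blend = exp(exp(1.477)) - 0.8 = 79.02

79.02 cSt


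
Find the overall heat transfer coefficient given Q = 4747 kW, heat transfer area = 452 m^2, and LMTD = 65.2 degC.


From Q = U*A*LMTD, U = Q / (A * LMTD)
U = 4747 / (452 * 65.2) = 4747 / 29470.4 = 0.1611

0.1611 kW/(m^2*K)


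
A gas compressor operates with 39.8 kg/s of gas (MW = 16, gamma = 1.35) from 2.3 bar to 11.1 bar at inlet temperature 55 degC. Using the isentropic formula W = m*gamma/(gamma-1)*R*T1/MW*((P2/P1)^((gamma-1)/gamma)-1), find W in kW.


Isentropic work: W = m*(gamma/(gamma-1))*(R*T1/MW)*((P2/P1)^((gamma-1)/gamma) - 1)
T1 = 55 + 273.15 = 328.15 K
Pressure ratio = 11.1 / 2.3 = 4.82609
Exponent = (1.35 - 1)/1.35 = 0.259259
(P2/P1)^exp - 1 = 4.82609^0.259259 - 1 = 0.503932
W = 39.8 * 1.35 / 0.35 * 8.314 * 328.15 / 16 * 0.503932 = 13190

13190 kW


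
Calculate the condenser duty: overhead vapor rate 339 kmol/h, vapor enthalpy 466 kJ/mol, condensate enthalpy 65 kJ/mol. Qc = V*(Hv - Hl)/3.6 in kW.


Qc = 339 * (466 - 65) / 3.6 = 339 * 401 / 3.6 = 37760

37760 kW


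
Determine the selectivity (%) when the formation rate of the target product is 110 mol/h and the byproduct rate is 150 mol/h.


Selectivity = desired / (desired + undesired) * 100
Total products = 110 + 150 = 260 mol/h
S = 110 / 260 * 100
= 0.4231 * 100
= 42.31 %

42.31 %


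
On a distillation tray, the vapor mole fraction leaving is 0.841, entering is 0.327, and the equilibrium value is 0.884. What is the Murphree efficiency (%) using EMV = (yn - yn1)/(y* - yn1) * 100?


Murphree vapor efficiency: EMV = (y_n - y_(n-1)) / (y*_n - y_(n-1)) * 100
EMV = (0.841 - 0.327) / (0.884 - 0.327) * 100 = 0.514 / 0.557 * 100 = 92.28

92.28 %


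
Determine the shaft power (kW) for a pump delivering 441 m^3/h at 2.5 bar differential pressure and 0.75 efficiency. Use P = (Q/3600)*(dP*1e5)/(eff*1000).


Q = 441 / 3600 = 0.1225 m^3/s
P = 0.1225 * (2.5 * 1e5) / 0.75 / 1000 = 40.83

40.83 kW


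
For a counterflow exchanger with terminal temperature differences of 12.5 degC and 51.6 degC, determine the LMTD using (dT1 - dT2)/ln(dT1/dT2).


LMTD = (dT1 - dT2) / ln(dT1/dT2)
= (12.5 - 51.6) / ln(12.5 / 51.6) = -39.1 / -1.41779 = 27.58

27.58 degC


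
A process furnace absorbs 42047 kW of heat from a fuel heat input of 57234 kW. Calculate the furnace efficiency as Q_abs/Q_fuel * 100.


Furnace efficiency = Q_absorbed / Q_fuel * 100
= 42047 / 57234 * 100 = 73.47

73.47 %


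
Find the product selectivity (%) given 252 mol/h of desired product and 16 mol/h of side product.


Selectivity = desired / (desired + undesired) * 100
Total products = 252 + 16 = 268 mol/h
S = 252 / 268 * 100
= 0.9403 * 100
= 94.03 %

94.03 %


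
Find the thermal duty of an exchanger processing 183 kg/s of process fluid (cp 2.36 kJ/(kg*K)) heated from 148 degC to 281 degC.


Q = m_dot * cp * delta_T
delta_T = 281 - 148 = 133 K
Q = 183 * 2.36 * 133
= 431.88 * 133
= 57440.04 kW

57440.04 kW


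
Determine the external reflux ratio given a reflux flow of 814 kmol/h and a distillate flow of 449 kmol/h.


Reflux ratio definition: R = L / D (liquid returned / distillate withdrawn)
L = 814 kmol/h, D = 449 kmol/h
R = 814 / 449 = 1.813

1.813


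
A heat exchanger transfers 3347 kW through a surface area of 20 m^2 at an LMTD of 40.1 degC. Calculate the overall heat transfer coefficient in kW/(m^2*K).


From Q = U*A*LMTD, U = Q / (A * LMTD)
U = 3347 / (20 * 40.1) = 3347 / 802 = 4.173

4.173 kW/(m^2*K)


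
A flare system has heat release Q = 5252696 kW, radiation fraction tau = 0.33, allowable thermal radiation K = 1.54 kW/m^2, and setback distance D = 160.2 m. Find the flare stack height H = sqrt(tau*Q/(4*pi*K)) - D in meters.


tau*Q/(4*pi*K) = 0.33 * 5252696 / (4 * pi * 1.54) = 89570.6
sqrt(89570.6) = 299.283
H = 299.283 - 160.2 = 139.1

139.1 m


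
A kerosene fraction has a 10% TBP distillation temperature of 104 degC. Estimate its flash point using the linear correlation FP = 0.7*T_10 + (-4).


FP = 0.7 * 104 + (-4) = 68.8

68.8 degC


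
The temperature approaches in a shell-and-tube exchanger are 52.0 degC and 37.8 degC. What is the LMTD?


LMTD = (dT1 - dT2) / ln(dT1/dT2)
= (52.0 - 37.8) / ln(52.0 / 37.8) = 14.2 / 0.318935 = 44.52

44.52 degC


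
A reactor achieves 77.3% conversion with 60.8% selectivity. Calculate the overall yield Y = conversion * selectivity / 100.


Overall yield = conversion (%) * selectivity (%) / 100
Conversion = 77.3%, Selectivity = 60.8%
Y = 77.3 * 60.8 / 100
= 46.9984 %

46.9984 %


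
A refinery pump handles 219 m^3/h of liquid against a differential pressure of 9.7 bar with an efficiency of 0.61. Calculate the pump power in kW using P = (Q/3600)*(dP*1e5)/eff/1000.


Q = 219 / 3600 = 0.0608333 m^3/s
P = 0.0608333 * (9.7 * 1e5) / 0.61 / 1000 = 96.73

96.73 kW


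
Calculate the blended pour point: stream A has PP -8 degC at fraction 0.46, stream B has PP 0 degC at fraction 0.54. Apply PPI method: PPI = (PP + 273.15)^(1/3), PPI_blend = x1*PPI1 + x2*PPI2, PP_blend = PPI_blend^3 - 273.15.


PPI_1 = (-8 + 273.15)^(1/3) = 6.42437
PPI_2 = (0 + 273.15)^(1/3) = 6.488342
PPI_blend = 0.46 * 6.42437 + 0.54 * 6.488342 = 6.458915
PP_blend = 6.458915^3 - 273.15 = 269.4503 - 273.15 = -3.7

-3.7 degC


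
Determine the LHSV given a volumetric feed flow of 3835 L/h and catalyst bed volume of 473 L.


LHSV = volumetric feed rate / catalyst volume
= 3835 L/h / 473 L
= 8.108 h^-1

8.108 h^-1


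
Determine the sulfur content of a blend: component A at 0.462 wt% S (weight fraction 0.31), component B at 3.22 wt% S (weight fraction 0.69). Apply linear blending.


Linear sulfur blending: S_blend = x1*S1 + x2*S2
Contribution 1: 0.31 * 0.462 = 0.14322 wt%
Contribution 2: 0.69 * 3.22 = 2.2218 wt%
S_blend = 0.14322 + 2.2218 = 2.36502

2.36502 wt%


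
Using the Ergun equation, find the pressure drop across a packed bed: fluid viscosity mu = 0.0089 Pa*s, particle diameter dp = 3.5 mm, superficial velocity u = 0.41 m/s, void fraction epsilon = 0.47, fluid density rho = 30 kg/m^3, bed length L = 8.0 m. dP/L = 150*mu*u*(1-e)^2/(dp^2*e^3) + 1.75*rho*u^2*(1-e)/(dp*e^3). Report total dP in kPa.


dp = 3.5 mm = 0.0035 m
Viscous term = 150*0.0089*0.41*(1-0.47)^2 / (0.0035^2*0.47^3) = 120889
Inertial term = 1.75*30*0.41^2*(1-0.47) / (0.0035*0.47^3) = 12871.9
dP/L = 120889 + 12871.9 = 133761 Pa/m
dP = 133761 * 8.0 / 1000 = 1070 kPa

1070 kPa


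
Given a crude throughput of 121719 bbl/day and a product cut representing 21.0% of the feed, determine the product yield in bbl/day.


Crude throughput = 121719 bbl/day
Fraction yield = 21.0%
yield = throughput * fraction / 100
yield = 121719 * 21.0 / 100 = 25560.99

25560.99 bbl/day


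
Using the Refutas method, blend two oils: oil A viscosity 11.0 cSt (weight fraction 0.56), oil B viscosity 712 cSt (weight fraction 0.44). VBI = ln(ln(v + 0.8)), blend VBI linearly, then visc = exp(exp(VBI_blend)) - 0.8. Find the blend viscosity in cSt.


Refutas method: VBN_i = 14.534*ln(ln(visc_i + 0.8)) + 10.975, blended linearly by mass fraction; since VBN is linear in VBI_i = ln(ln(visc_i + 0.8)) and the fractions sum to 1, blend VBI directly: visc = exp(exp(VBI_blend)) - 0.8
VBI_1 = ln(ln(11.0 + 0.8)) = 0.903448
VBI_2 = ln(ln(712 + 0.8)) = 1.88239
VBI_blend = 0.56 * 0.903448 + 0.44 * 1.88239 = 1.33418
visc_blend = exp(exp(1.33418)) - 0.8 = 43.76

43.76 cSt


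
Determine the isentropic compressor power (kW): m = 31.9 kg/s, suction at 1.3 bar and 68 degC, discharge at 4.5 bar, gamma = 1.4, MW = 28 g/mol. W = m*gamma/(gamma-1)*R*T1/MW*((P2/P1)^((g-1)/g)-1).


Isentropic work: W = m*(gamma/(gamma-1))*(R*T1/MW)*((P2/P1)^((gamma-1)/gamma) - 1)
T1 = 68 + 273.15 = 341.15 K
Pressure ratio = 4.5 / 1.3 = 3.46154
Exponent = (1.4 - 1)/1.4 = 0.285714
(P2/P1)^exp - 1 = 3.46154^0.285714 - 1 = 0.42586
W = 31.9 * 1.4 / 0.4 * 8.314 * 341.15 / 28 * 0.42586 = 4816

4816 kW


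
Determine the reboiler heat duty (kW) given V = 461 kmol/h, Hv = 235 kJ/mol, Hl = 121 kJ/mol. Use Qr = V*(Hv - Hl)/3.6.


Qr = 461 * (235 - 121) / 3.6 = 461 * 114 / 3.6 = 14600

14600 kW


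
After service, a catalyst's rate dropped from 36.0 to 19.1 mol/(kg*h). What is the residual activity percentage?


Activity (%) = (rate_used / rate_fresh) * 100
rate_used = 19.1, rate_fresh = 36.0
= (19.1 / 36.0) * 100
= 0.5306 * 100 = 53.06

53.06 %


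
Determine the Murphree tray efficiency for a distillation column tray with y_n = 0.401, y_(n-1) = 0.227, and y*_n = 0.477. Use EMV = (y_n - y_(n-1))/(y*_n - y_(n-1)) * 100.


Murphree vapor efficiency: EMV = (y_n - y_(n-1)) / (y*_n - y_(n-1)) * 100
EMV = (0.401 - 0.227) / (0.477 - 0.227) * 100 = 0.174 / 0.25 * 100 = 69.60

69.60 %


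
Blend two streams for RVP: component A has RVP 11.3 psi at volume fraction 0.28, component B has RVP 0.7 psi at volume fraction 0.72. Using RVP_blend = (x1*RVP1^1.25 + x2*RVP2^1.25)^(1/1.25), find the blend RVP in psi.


Chevron index: RVP_blend = (sum xi*RVPi^1.25)^(1/1.25)
RVP^1.25 terms: 0.28 * 11.3^1.25 + 0.72 * 0.7^1.25 = 6.26205
RVP_blend = 6.26205^(1/1.25) = 4.339

4.339 psi


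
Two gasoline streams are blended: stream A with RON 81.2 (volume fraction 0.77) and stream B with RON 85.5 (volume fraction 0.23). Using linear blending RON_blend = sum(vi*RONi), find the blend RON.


Linear blending: RON_blend = sum(vi * RONi)
Contribution 1: 0.77 * 81.2 = 62.524
Contribution 2: 0.23 * 85.5 = 19.665
RON_blend = 62.524 + 19.665 = 82.189

82.189


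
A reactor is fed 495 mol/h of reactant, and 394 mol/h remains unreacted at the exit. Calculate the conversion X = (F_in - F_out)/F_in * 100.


X = (F_in - F_out) / F_in * 100
Moles reacted = 495 - 394 = 101
X = 101 / 495 * 100
= 0.2040 * 100
= 20.40 %

20.40 %


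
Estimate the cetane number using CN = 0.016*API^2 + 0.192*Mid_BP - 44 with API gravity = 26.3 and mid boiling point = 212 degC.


CN = 0.016 * 26.3^2 + 0.192 * 212 - 44
CN = 11.06704 + 40.704 - 44 = 7.77104

7.77104


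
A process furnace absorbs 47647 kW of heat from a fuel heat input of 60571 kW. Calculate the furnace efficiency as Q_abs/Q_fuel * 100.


Furnace efficiency = Q_absorbed / Q_fuel * 100
= 47647 / 60571 * 100 = 78.66

78.66 %


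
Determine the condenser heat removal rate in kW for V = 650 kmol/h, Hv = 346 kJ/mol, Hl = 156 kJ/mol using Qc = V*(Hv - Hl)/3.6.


Qc = 650 * (346 - 156) / 3.6 = 650 * 190 / 3.6 = 34310

34310 kW


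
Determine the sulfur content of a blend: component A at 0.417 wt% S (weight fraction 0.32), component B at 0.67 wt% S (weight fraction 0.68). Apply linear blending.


Linear sulfur blending: S_blend = x1*S1 + x2*S2
Contribution 1: 0.32 * 0.417 = 0.13344 wt%
Contribution 2: 0.68 * 0.67 = 0.4556 wt%
S_blend = 0.13344 + 0.4556 = 0.58904

0.58904 wt%


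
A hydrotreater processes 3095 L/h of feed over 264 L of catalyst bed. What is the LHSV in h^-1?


LHSV = volumetric feed rate / catalyst volume
= 3095 L/h / 264 L
= 11.72 h^-1

11.72 h^-1


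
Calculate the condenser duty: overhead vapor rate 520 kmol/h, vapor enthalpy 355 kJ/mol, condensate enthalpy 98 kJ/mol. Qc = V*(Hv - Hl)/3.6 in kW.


Qc = 520 * (355 - 98) / 3.6 = 520 * 257 / 3.6 = 37120

37120 kW


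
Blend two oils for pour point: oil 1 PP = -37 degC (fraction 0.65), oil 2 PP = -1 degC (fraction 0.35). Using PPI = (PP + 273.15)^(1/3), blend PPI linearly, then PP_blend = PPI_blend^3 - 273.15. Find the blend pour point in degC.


PPI_1 = (-37 + 273.15)^(1/3) = 6.181056
PPI_2 = (-1 + 273.15)^(1/3) = 6.480414
PPI_blend = 0.65 * 6.181056 + 0.35 * 6.480414 = 6.285831
PP_blend = 6.285831^3 - 273.15 = 248.3637 - 273.15 = -24.79

-24.79 degC


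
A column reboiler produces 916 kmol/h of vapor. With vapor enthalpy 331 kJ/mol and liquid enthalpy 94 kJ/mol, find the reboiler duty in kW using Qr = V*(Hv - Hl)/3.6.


Qr = 916 * (331 - 94) / 3.6 = 916 * 237 / 3.6 = 60300

60300 kW


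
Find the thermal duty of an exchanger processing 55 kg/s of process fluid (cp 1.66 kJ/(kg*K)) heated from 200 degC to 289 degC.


Q = m_dot * cp * delta_T
delta_T = 289 - 200 = 89 K
Q = 55 * 1.66 * 89
= 91.3 * 89
= 8125.7 kW

8125.7 kW


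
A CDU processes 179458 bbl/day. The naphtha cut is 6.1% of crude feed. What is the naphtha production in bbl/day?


Crude throughput = 179458 bbl/day
Fraction yield = 6.1%
yield = throughput * fraction / 100
yield = 179458 * 6.1 / 100 = 10946.938

10946.938 bbl/day


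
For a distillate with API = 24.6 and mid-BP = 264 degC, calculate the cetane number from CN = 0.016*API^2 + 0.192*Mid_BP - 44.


CN = 0.016 * 24.6^2 + 0.192 * 264 - 44
CN = 9.68256 + 50.688 - 44 = 16.37056

16.37056


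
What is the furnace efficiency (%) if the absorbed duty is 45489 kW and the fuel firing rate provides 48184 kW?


Furnace efficiency = Q_absorbed / Q_fuel * 100
= 45489 / 48184 * 100 = 94.41

94.41 %


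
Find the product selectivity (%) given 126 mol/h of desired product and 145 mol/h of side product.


Selectivity = desired / (desired + undesired) * 100
Total products = 126 + 145 = 271 mol/h
S = 126 / 271 * 100
= 0.4649 * 100
= 46.49 %

46.49 %


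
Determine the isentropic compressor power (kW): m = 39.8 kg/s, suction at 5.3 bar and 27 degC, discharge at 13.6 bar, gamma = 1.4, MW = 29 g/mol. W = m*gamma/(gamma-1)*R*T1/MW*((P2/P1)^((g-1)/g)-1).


Isentropic work: W = m*(gamma/(gamma-1))*(R*T1/MW)*((P2/P1)^((gamma-1)/gamma) - 1)
T1 = 27 + 273.15 = 300.15 K
Pressure ratio = 13.6 / 5.3 = 2.56604
Exponent = (1.4 - 1)/1.4 = 0.285714
(P2/P1)^exp - 1 = 2.56604^0.285714 - 1 = 0.308978
W = 39.8 * 1.4 / 0.4 * 8.314 * 300.15 / 29 * 0.308978 = 3704

3704 kW


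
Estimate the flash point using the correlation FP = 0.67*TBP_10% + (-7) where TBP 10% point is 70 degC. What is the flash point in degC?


FP = 0.67 * 70 + (-7) = 39.9

39.9 degC


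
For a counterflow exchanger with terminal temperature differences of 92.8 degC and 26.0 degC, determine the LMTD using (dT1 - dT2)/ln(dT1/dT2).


LMTD = (dT1 - dT2) / ln(dT1/dT2)
= (92.8 - 26.0) / ln(92.8 / 26.0) = 66.8 / 1.27235 = 52.50

52.50 degC


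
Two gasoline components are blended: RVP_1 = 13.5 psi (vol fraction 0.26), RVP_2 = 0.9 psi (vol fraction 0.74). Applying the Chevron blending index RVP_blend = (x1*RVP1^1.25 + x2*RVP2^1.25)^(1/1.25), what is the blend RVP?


Chevron index: RVP_blend = (sum xi*RVPi^1.25)^(1/1.25)
RVP^1.25 terms: 0.26 * 13.5^1.25 + 0.74 * 0.9^1.25 = 7.37676
RVP_blend = 7.37676^(1/1.25) = 4.946

4.946 psi


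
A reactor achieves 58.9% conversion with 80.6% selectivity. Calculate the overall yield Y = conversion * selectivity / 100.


Overall yield = conversion (%) * selectivity (%) / 100
Conversion = 58.9%, Selectivity = 80.6%
Y = 58.9 * 80.6 / 100
= 47.4734 %

47.4734 %


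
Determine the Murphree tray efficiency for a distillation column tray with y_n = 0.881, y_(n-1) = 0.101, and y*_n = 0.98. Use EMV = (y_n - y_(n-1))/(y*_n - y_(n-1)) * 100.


Murphree vapor efficiency: EMV = (y_n - y_(n-1)) / (y*_n - y_(n-1)) * 100
EMV = (0.881 - 0.101) / (0.98 - 0.101) * 100 = 0.78 / 0.879 * 100 = 88.74

88.74 %


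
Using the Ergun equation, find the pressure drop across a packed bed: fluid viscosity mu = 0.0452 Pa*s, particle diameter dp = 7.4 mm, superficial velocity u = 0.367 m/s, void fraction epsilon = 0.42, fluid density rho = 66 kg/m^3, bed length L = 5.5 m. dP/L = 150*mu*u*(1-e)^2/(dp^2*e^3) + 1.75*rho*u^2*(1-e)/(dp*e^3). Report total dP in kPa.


dp = 7.4 mm = 0.0074 m
Viscous term = 150*0.0452*0.367*(1-0.42)^2 / (0.0074^2*0.42^3) = 206320
Inertial term = 1.75*66*0.367^2*(1-0.42) / (0.0074*0.42^3) = 16457.4
dP/L = 206320 + 16457.4 = 222777 Pa/m
dP = 222777 * 5.5 / 1000 = 1225 kPa

1225 kPa


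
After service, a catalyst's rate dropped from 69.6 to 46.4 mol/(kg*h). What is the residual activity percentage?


Activity (%) = (rate_used / rate_fresh) * 100
rate_used = 46.4, rate_fresh = 69.6
= (46.4 / 69.6) * 100
= 0.6667 * 100 = 66.67

66.67 %


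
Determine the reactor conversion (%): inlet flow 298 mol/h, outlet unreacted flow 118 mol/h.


X = (F_in - F_out) / F_in * 100
Moles reacted = 298 - 118 = 180
X = 180 / 298 * 100
= 0.6040 * 100
= 60.40 %

60.40 %


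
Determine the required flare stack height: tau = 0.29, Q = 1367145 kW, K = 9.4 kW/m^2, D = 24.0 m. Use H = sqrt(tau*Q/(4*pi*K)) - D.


tau*Q/(4*pi*K) = 0.29 * 1367145 / (4 * pi * 9.4) = 3356.41
sqrt(3356.41) = 57.9345
H = 57.9345 - 24.0 = 33.93

33.93 m


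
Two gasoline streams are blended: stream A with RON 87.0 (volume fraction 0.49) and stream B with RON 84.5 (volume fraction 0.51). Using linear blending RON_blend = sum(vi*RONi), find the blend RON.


Linear blending: RON_blend = sum(vi * RONi)
Contribution 1: 0.49 * 87.0 = 42.63
Contribution 2: 0.51 * 84.5 = 43.095
RON_blend = 42.63 + 43.095 = 85.725

85.725
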